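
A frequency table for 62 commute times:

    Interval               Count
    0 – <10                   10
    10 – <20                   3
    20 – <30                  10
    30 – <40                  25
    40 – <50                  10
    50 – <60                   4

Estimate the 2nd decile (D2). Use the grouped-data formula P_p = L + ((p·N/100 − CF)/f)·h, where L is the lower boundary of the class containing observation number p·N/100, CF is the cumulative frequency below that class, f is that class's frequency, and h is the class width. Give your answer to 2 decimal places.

N = 62; target position k = 20/100 · 62 = 12.4.
Cumulative frequencies: 10, 13, 23, 48, 58, 62.
Observation 12.4 falls in the class 10 – <20.
L = 10, CF = 10, f = 3, h = 10.
P20 = 10 + ((12.4 − 10)/3)·10 = 10 + 8 = 18.

18.00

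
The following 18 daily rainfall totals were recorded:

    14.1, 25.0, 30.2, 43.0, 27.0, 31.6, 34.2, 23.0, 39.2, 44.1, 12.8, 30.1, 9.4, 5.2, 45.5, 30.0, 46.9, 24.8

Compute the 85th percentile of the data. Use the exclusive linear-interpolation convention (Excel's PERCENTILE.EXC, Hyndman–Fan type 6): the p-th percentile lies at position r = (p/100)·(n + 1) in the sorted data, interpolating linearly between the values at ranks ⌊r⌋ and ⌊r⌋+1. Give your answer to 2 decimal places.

Sorted: 5.2, 9.4, 12.8, 14.1, 23.0, 24.8, 25.0, 27.0, 30.0, 30.1, 30.2, 31.6, 34.2, 39.2, 43.0, 44.1, 45.5, 46.9.
n = 18.
r = (85/100)·(18 + 1) = 16.15.
Rank 16 is 44.1 and rank 17 is 45.5.
Interpolate: 44.1 + 0.15·(45.5 − 44.1) = 44.1 + 0.15·1.4 = 44.31.

44.31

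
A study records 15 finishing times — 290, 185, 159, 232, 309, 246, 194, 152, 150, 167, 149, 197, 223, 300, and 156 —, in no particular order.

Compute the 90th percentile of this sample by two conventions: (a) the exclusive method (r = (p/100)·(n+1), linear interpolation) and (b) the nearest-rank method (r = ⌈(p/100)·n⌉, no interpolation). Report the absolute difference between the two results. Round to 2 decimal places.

Sorted: 149, 150, 152, 156, 159, 167, 185, 194, 197, 223, 232, 246, 290, 300, 309.
n = 15.
(a) r = 14.4; between ranks 14 (300) and 15 (309): 303.6.
(b) the nearest-rank method: rank 14 → 300.
|303.6 − 300| = 3.6.

3.60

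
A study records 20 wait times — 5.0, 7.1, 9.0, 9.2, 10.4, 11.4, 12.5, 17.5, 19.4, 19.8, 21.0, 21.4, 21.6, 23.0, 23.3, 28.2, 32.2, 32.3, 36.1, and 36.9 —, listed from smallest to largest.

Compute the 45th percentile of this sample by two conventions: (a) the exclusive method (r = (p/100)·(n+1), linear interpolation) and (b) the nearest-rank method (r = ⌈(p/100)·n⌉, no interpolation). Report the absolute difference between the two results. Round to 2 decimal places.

0.18

n = 20.
(a) r = 9.45; between ranks 9 (19.4) and 10 (19.8): 19.58.
(b) the nearest-rank method: rank 9 → 19.4.
|19.58 − 19.4| = 0.18.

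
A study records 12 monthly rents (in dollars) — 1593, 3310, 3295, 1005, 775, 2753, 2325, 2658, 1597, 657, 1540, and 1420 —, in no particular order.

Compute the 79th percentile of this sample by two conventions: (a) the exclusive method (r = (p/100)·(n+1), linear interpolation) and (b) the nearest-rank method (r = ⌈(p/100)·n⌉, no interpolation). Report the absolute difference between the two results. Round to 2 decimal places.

Sorted: 657, 775, 1005, 1420, 1540, 1593, 1597, 2325, 2658, 2753, 3295, 3310.
n = 12.
(a) r = 10.27; between ranks 10 (2753) and 11 (3295): 2899.34.
(b) the nearest-rank method: rank 10 → 2753.
|2899.34 − 2753| = 146.34.

146.34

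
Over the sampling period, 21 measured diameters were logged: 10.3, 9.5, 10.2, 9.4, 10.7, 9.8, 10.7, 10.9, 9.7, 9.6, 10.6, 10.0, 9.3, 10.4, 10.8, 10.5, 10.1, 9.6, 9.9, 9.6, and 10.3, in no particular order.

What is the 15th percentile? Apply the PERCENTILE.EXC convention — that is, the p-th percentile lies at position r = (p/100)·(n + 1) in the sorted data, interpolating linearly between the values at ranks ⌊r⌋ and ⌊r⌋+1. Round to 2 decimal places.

Sorted: 9.3, 9.4, 9.5, 9.6, 9.6, 9.6, 9.7, 9.8, 9.9, 10.0, 10.1, 10.2, 10.3, 10.3, 10.4, 10.5, 10.6, 10.7, 10.7, 10.8, 10.9.
n = 21.
r = (15/100)·(21 + 1) = 3.3.
Rank 3 is 9.5 and rank 4 is 9.6.
Interpolate: 9.5 + 0.3·(9.6 − 9.5) = 9.5 + 0.3·0.1 = 9.53.

9.53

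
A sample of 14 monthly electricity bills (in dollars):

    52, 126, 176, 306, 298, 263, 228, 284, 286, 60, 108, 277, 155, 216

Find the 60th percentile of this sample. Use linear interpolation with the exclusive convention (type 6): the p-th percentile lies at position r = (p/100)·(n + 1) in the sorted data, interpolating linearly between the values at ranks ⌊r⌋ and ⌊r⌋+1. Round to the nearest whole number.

Sorted: 52, 60, 108, 126, 155, 176, 216, 228, 263, 277, 284, 286, 298, 306.
n = 14.
r = (60/100)·(14 + 1) = 9.
r is an integer, so P60 is the value at rank 9: 263.

263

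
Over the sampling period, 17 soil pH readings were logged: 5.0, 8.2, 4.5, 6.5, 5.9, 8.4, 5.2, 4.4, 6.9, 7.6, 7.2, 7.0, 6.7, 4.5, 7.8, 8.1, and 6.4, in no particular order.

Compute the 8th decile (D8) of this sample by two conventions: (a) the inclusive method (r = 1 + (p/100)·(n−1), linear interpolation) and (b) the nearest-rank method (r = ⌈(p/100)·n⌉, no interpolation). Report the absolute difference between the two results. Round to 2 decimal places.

Sorted: 4.4, 4.5, 4.5, 5.0, 5.2, 5.9, 6.4, 6.5, 6.7, 6.9, 7.0, 7.2, 7.6, 7.8, 8.1, 8.2, 8.4.
n = 17.
(a) r = 13.8; between ranks 13 (7.6) and 14 (7.8): 7.76.
(b) the nearest-rank method: rank 14 → 7.8.
|7.76 − 7.8| = 0.04.

0.04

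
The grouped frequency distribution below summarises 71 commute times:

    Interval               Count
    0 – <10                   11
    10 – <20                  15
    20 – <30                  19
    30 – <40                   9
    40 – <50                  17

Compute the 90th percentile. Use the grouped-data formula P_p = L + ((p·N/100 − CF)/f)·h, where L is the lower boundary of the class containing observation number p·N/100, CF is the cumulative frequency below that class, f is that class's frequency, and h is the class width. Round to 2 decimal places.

45.82

N = 71; target position k = 90/100 · 71 = 63.9.
Cumulative frequencies: 11, 26, 45, 54, 71.
Observation 63.9 falls in the class 40 – <50.
L = 40, CF = 54, f = 17, h = 10.
P90 = 40 + ((63.9 − 54)/17)·10 = 40 + 5.82353 = 45.8235.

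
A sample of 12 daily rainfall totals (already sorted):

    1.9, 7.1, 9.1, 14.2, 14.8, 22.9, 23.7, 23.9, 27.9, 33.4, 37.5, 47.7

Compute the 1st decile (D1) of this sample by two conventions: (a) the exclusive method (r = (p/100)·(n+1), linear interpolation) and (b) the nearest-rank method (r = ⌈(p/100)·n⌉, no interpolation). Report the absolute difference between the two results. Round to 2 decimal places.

n = 12.
(a) r = 1.3; between ranks 1 (1.9) and 2 (7.1): 3.46.
(b) the nearest-rank method: rank 2 → 7.1.
|3.46 − 7.1| = 3.64.

3.64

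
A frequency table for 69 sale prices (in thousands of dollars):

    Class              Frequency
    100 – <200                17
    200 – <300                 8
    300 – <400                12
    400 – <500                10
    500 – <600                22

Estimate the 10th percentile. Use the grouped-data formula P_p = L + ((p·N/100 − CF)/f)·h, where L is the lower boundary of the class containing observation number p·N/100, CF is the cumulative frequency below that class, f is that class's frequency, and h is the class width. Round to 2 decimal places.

N = 69; target position k = 10/100 · 69 = 6.9.
Cumulative frequencies: 17, 25, 37, 47, 69.
Observation 6.9 falls in the class 100 – <200.
L = 100, CF = 0, f = 17, h = 100.
P10 = 100 + ((6.9 − 0)/17)·100 = 100 + 40.5882 = 140.588.

140.59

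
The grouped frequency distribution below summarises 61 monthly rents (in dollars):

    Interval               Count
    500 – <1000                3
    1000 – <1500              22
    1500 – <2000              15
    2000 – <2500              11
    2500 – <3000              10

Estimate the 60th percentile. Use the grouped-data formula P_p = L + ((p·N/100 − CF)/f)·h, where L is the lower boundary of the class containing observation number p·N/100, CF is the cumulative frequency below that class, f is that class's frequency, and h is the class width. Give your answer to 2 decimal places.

N = 61; target position k = 60/100 · 61 = 36.6.
Cumulative frequencies: 3, 25, 40, 51, 61.
Observation 36.6 falls in the class 1500 – <2000.
L = 1500, CF = 25, f = 15, h = 500.
P60 = 1500 + ((36.6 − 25)/15)·500 = 1500 + 386.667 = 1886.67.

1886.67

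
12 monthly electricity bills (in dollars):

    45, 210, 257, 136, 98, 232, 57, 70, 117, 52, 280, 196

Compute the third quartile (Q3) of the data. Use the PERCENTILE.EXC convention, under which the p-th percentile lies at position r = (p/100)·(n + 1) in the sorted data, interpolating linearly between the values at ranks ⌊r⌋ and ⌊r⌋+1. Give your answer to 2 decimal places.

Sorted: 45, 52, 57, 70, 98, 117, 136, 196, 210, 232, 257, 280.
n = 12.
r = (75/100)·(12 + 1) = 9.75.
Rank 9 is 210 and rank 10 is 232.
Interpolate: 210 + 0.75·(232 − 210) = 210 + 0.75·22 = 226.5.

226.50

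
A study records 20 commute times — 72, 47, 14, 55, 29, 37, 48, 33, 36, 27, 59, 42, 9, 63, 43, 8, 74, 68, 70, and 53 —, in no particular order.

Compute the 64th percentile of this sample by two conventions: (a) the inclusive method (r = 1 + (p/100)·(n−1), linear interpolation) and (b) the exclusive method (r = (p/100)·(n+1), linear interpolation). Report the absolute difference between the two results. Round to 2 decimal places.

0.56

Sorted: 8, 9, 14, 27, 29, 33, 36, 37, 42, 43, 47, 48, 53, 55, 59, 63, 68, 70, 72, 74.
n = 20.
(a) r = 13.16; between ranks 13 (53) and 14 (55): 53.32.
(b) r = 13.44; between ranks 13 (53) and 14 (55): 53.88.
|53.32 − 53.88| = 0.56.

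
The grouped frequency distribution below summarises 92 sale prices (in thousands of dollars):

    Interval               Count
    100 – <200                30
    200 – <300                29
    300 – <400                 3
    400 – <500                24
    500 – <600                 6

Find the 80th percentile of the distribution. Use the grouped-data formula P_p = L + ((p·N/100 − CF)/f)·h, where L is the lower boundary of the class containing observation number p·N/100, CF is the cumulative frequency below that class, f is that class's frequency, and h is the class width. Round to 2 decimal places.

448.33

N = 92; target position k = 80/100 · 92 = 73.6.
Cumulative frequencies: 30, 59, 62, 86, 92.
Observation 73.6 falls in the class 400 – <500.
L = 400, CF = 62, f = 24, h = 100.
P80 = 400 + ((73.6 − 62)/24)·100 = 400 + 48.3333 = 448.333.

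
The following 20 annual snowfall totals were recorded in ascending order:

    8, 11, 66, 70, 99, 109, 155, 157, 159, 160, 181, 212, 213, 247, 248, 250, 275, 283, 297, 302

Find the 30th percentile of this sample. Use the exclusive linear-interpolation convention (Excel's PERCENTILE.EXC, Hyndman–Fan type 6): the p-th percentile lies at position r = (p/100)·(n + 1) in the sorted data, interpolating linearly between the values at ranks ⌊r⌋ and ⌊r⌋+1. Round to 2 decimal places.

n = 20.
r = (30/100)·(20 + 1) = 6.3.
Rank 6 is 109 and rank 7 is 155.
Interpolate: 109 + 0.3·(155 − 109) = 109 + 0.3·46 = 122.8.

122.80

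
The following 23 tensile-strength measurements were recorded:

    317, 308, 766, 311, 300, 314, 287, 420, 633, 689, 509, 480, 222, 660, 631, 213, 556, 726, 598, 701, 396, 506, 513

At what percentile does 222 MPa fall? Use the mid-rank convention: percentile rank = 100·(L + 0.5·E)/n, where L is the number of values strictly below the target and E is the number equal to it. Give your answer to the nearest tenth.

6.5

Sorted: 213, 222, 287, 300, 308, 311, 314, 317, 396, 420, 480, 506, 509, 513, 556, 598, 631, 633, 660, 689, 701, 726, 766.
Count below 222: L = 1; count equal: E = 1; n = 23.
Percentile rank = 100·(1 + 0.5·1)/23 = 100·1.5/23 = 6.522.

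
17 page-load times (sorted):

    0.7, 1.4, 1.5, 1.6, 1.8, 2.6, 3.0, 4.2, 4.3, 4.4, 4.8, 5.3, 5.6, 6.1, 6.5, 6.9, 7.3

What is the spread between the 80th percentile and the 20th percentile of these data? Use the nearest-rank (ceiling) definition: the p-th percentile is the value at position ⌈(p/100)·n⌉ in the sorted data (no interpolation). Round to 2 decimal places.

n = 17.
P20: rank ⌈20/100·17⌉ = 4 → 1.6.
P80: rank ⌈80/100·17⌉ = 14 → 6.1.
Difference: 6.1 − 1.6 = 4.5.

4.50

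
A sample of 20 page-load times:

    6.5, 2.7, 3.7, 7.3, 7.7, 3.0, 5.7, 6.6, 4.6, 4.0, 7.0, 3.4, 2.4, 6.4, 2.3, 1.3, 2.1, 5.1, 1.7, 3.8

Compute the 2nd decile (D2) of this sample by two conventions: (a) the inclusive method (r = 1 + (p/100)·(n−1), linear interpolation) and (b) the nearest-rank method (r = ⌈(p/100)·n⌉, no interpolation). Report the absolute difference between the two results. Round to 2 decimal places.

Sorted: 1.3, 1.7, 2.1, 2.3, 2.4, 2.7, 3.0, 3.4, 3.7, 3.8, 4.0, 4.6, 5.1, 5.7, 6.4, 6.5, 6.6, 7.0, 7.3, 7.7.
n = 20.
(a) r = 4.8; between ranks 4 (2.3) and 5 (2.4): 2.38.
(b) the nearest-rank method: rank 4 → 2.3.
|2.38 − 2.3| = 0.08.

0.08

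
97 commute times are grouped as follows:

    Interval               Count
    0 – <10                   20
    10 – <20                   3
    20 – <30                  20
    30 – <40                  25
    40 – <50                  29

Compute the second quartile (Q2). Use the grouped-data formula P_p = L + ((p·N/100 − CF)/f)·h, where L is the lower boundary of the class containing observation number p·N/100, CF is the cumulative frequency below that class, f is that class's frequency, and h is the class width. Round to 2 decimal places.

32.20

N = 97; target position k = 50/100 · 97 = 48.5.
Cumulative frequencies: 20, 23, 43, 68, 97.
Observation 48.5 falls in the class 30 – <40.
L = 30, CF = 43, f = 25, h = 10.
P50 = 30 + ((48.5 − 43)/25)·10 = 30 + 2.2 = 32.2.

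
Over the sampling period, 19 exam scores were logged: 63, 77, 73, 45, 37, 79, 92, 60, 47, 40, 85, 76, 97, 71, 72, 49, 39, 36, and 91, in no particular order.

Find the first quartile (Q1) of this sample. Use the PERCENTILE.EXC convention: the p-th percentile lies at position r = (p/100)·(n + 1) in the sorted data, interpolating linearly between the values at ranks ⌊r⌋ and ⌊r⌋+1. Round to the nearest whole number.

Sorted: 36, 37, 39, 40, 45, 47, 49, 60, 63, 71, 72, 73, 76, 77, 79, 85, 91, 92, 97.
n = 19.
r = (25/100)·(19 + 1) = 5.
r is an integer, so P25 is the value at rank 5: 45.

45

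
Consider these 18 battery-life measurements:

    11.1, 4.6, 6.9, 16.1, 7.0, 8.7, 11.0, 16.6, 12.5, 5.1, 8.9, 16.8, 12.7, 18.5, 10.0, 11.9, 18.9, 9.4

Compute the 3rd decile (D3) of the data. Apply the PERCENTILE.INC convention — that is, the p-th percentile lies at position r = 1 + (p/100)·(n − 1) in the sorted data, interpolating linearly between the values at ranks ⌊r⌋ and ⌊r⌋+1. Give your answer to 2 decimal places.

Sorted: 4.6, 5.1, 6.9, 7.0, 8.7, 8.9, 9.4, 10.0, 11.0, 11.1, 11.9, 12.5, 12.7, 16.1, 16.6, 16.8, 18.5, 18.9.
n = 18.
r = 1 + (30/100)·(18 − 1) = 1 + 5.1 = 6.1.
Rank 6 is 8.9 and rank 7 is 9.4.
Interpolate: 8.9 + 0.1·(9.4 − 8.9) = 8.9 + 0.1·0.5 = 8.95.

8.95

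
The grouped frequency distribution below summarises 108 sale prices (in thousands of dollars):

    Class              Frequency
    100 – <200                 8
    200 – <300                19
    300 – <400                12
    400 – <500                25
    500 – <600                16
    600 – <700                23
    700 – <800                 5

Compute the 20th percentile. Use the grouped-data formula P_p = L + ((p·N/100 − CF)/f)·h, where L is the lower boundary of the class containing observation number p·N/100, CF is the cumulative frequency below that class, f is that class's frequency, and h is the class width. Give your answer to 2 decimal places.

N = 108; target position k = 20/100 · 108 = 21.6.
Cumulative frequencies: 8, 27, 39, 64, 80, 103, 108.
Observation 21.6 falls in the class 200 – <300.
L = 200, CF = 8, f = 19, h = 100.
P20 = 200 + ((21.6 − 8)/19)·100 = 200 + 71.5789 = 271.579.

271.58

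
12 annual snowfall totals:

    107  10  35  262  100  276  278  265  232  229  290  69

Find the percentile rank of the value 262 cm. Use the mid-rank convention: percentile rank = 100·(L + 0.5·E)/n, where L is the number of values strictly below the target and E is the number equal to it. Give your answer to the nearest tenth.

62.5

Sorted: 10, 35, 69, 100, 107, 229, 232, 262, 265, 276, 278, 290.
Count below 262: L = 7; count equal: E = 1; n = 12.
Percentile rank = 100·(7 + 0.5·1)/12 = 100·7.5/12 = 62.5.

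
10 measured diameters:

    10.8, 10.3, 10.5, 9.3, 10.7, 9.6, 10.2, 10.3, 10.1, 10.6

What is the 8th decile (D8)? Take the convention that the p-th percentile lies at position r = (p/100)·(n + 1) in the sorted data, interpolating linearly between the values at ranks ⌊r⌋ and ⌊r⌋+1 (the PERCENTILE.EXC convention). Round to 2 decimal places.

Sorted: 9.3, 9.6, 10.1, 10.2, 10.3, 10.3, 10.5, 10.6, 10.7, 10.8.
n = 10.
r = (80/100)·(10 + 1) = 8.8.
Rank 8 is 10.6 and rank 9 is 10.7.
Interpolate: 10.6 + 0.8·(10.7 − 10.6) = 10.6 + 0.8·0.1 = 10.68.

10.68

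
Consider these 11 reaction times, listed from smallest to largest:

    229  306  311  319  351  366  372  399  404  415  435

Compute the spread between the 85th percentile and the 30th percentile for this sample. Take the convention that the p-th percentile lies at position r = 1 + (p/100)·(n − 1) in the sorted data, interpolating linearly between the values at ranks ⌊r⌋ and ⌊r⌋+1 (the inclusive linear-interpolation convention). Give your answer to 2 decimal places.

n = 11.
P30: r = 4 (integer) → 319.
P85: r = 9.5; ranks 9–10 are 404, 415; interpolating gives 409.5.
Difference: 409.5 − 319 = 90.5.

90.50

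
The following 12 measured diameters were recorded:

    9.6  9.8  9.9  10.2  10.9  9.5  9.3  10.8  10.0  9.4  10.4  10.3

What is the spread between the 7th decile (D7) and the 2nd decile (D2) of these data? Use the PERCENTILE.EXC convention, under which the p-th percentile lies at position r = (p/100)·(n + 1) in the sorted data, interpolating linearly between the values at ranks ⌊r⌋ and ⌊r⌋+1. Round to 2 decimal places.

0.85

Sorted: 9.3, 9.4, 9.5, 9.6, 9.8, 9.9, 10.0, 10.2, 10.3, 10.4, 10.8, 10.9.
n = 12.
P20: r = 2.6; ranks 2–3 are 9.4, 9.5; interpolating gives 9.46.
P70: r = 9.1; ranks 9–10 are 10.3, 10.4; interpolating gives 10.31.
Difference: 10.31 − 9.46 = 0.85.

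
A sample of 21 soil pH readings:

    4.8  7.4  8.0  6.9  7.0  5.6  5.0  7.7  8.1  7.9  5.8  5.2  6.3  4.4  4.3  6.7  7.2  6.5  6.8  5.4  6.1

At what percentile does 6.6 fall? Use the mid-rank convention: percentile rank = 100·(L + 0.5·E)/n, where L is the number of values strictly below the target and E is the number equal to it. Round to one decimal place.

52.4

Sorted: 4.3, 4.4, 4.8, 5.0, 5.2, 5.4, 5.6, 5.8, 6.1, 6.3, 6.5, 6.7, 6.8, 6.9, 7.0, 7.2, 7.4, 7.7, 7.9, 8.0, 8.1.
Count below 6.6: L = 11; count equal: E = 0; n = 21.
Percentile rank = 100·(11 + 0.5·0)/21 = 100·11/21 = 52.38.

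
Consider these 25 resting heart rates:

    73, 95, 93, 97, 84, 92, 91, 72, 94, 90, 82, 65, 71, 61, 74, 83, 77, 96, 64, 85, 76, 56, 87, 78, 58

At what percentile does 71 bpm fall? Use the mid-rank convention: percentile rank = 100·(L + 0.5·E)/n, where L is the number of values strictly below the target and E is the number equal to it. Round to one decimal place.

22.0

Sorted: 56, 58, 61, 64, 65, 71, 72, 73, 74, 76, 77, 78, 82, 83, 84, 85, 87, 90, 91, 92, 93, 94, 95, 96, 97.
Count below 71: L = 5; count equal: E = 1; n = 25.
Percentile rank = 100·(5 + 0.5·1)/25 = 100·5.5/25 = 22.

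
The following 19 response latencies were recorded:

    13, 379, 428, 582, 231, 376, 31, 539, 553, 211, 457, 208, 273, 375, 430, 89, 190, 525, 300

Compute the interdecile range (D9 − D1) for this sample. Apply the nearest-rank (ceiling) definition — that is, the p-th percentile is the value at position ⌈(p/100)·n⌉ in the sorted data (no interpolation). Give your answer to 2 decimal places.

Sorted: 13, 31, 89, 190, 208, 211, 231, 273, 300, 375, 376, 379, 428, 430, 457, 525, 539, 553, 582.
n = 19.
P10: rank ⌈10/100·19⌉ = 2 → 31.
P90: rank ⌈90/100·19⌉ = 18 → 553.
Difference: 553 − 31 = 522.

522.00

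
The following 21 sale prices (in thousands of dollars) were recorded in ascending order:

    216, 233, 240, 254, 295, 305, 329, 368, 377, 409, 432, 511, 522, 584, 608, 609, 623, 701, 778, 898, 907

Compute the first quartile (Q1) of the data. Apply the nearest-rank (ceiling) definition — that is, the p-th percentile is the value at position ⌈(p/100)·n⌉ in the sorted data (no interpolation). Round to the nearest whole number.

n = 21.
Position = ⌈25/100 · 21⌉ = ⌈5.25⌉ = 6.
The value at rank 6 is 305.

305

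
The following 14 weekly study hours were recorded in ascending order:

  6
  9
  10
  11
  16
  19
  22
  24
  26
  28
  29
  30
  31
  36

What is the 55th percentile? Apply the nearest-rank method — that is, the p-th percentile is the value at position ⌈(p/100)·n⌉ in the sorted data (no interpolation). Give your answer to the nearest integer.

24

n = 14.
Position = ⌈55/100 · 14⌉ = ⌈7.7⌉ = 8.
The value at rank 8 is 24.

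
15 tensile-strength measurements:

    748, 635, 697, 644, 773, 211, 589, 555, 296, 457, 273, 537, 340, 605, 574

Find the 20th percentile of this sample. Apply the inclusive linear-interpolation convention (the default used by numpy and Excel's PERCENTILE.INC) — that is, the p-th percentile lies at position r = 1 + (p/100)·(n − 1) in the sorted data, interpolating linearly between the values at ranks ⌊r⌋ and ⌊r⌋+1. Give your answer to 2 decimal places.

Sorted: 211, 273, 296, 340, 457, 537, 555, 574, 589, 605, 635, 644, 697, 748, 773.
n = 15.
r = 1 + (20/100)·(15 − 1) = 1 + 2.8 = 3.8.
Rank 3 is 296 and rank 4 is 340.
Interpolate: 296 + 0.8·(340 − 296) = 296 + 0.8·44 = 331.2.

331.20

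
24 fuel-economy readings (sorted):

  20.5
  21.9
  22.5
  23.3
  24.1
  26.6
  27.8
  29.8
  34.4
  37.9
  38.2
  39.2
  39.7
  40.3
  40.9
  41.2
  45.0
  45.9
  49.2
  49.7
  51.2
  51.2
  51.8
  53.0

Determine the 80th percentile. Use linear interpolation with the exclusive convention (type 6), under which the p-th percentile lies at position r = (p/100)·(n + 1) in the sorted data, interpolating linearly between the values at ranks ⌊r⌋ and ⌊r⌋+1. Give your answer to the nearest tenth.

n = 24.
r = (80/100)·(24 + 1) = 20.
r is an integer, so P80 is the value at rank 20: 49.7.

49.7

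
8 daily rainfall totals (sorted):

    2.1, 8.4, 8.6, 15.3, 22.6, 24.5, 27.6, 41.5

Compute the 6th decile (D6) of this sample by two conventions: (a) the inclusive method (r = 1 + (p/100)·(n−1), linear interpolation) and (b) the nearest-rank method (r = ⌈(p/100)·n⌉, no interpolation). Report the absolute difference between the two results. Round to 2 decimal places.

n = 8.
(a) r = 5.2; between ranks 5 (22.6) and 6 (24.5): 22.98.
(b) the nearest-rank method: rank 5 → 22.6.
|22.98 − 22.6| = 0.38.

0.38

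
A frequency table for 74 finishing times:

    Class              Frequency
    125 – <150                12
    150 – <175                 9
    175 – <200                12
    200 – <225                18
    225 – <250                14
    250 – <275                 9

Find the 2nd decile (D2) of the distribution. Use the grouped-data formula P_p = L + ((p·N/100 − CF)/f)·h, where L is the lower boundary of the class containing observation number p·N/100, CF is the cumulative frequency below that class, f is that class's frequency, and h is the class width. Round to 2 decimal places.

157.78

N = 74; target position k = 20/100 · 74 = 14.8.
Cumulative frequencies: 12, 21, 33, 51, 65, 74.
Observation 14.8 falls in the class 150 – <175.
L = 150, CF = 12, f = 9, h = 25.
P20 = 150 + ((14.8 − 12)/9)·25 = 150 + 7.77778 = 157.778.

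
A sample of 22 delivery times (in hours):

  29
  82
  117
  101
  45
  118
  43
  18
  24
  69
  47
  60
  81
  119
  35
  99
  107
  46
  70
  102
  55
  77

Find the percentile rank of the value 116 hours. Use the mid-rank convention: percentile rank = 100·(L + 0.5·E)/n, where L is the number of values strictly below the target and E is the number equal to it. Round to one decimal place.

Sorted: 18, 24, 29, 35, 43, 45, 46, 47, 55, 60, 69, 70, 77, 81, 82, 99, 101, 102, 107, 117, 118, 119.
Count below 116: L = 19; count equal: E = 0; n = 22.
Percentile rank = 100·(19 + 0.5·0)/22 = 100·19/22 = 86.36.

86.4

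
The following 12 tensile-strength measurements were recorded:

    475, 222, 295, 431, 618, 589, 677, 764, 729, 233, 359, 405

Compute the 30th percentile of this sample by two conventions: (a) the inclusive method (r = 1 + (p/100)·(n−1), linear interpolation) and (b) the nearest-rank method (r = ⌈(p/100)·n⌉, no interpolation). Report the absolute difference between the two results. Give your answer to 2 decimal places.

13.80

Sorted: 222, 233, 295, 359, 405, 431, 475, 589, 618, 677, 729, 764.
n = 12.
(a) r = 4.3; between ranks 4 (359) and 5 (405): 372.8.
(b) the nearest-rank method: rank 4 → 359.
|372.8 − 359| = 13.8.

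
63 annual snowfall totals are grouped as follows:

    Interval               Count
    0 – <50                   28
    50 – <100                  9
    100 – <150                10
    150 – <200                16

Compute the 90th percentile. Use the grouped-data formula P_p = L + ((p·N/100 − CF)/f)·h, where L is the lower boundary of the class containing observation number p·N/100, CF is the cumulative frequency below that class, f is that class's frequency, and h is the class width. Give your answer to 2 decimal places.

180.31

N = 63; target position k = 90/100 · 63 = 56.7.
Cumulative frequencies: 28, 37, 47, 63.
Observation 56.7 falls in the class 150 – <200.
L = 150, CF = 47, f = 16, h = 50.
P90 = 150 + ((56.7 − 47)/16)·50 = 150 + 30.3125 = 180.312.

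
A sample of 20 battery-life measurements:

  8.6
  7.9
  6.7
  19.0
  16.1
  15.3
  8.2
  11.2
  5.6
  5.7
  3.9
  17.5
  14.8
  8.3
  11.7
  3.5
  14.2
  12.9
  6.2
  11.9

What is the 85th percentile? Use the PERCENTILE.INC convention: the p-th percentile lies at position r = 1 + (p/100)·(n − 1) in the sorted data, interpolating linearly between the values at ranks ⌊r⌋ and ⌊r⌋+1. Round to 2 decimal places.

Sorted: 3.5, 3.9, 5.6, 5.7, 6.2, 6.7, 7.9, 8.2, 8.3, 8.6, 11.2, 11.7, 11.9, 12.9, 14.2, 14.8, 15.3, 16.1, 17.5, 19.0.
n = 20.
r = 1 + (85/100)·(20 − 1) = 1 + 16.15 = 17.15.
Rank 17 is 15.3 and rank 18 is 16.1.
Interpolate: 15.3 + 0.15·(16.1 − 15.3) = 15.3 + 0.15·0.8 = 15.42.

15.42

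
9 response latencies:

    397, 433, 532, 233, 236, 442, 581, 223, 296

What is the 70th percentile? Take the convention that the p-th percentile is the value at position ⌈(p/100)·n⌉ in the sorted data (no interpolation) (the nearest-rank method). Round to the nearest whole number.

442

Sorted: 223, 233, 236, 296, 397, 433, 442, 532, 581.
n = 9.
Position = ⌈70/100 · 9⌉ = ⌈6.3⌉ = 7.
The value at rank 7 is 442.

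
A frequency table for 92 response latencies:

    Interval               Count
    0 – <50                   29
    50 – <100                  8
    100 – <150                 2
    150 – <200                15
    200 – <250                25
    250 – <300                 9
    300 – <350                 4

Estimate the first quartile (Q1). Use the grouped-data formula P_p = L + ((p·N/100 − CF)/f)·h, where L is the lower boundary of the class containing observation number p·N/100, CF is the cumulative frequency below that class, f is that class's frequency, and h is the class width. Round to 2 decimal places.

39.66

N = 92; target position k = 25/100 · 92 = 23.
Cumulative frequencies: 29, 37, 39, 54, 79, 88, 92.
Observation 23 falls in the class 0 – <50.
L = 0, CF = 0, f = 29, h = 50.
P25 = 0 + ((23 − 0)/29)·50 = 0 + 39.6552 = 39.6552.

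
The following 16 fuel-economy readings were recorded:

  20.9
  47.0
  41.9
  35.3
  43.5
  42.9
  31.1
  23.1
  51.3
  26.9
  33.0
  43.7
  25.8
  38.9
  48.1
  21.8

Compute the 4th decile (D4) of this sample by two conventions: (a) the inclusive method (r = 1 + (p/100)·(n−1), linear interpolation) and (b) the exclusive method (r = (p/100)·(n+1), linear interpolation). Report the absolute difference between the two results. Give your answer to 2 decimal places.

0.38

Sorted: 20.9, 21.8, 23.1, 25.8, 26.9, 31.1, 33.0, 35.3, 38.9, 41.9, 42.9, 43.5, 43.7, 47.0, 48.1, 51.3.
n = 16.
(a) r = 7 → value at rank 7 = 33.
(b) r = 6.8; between ranks 6 (31.1) and 7 (33.0): 32.62.
|33 − 32.62| = 0.38.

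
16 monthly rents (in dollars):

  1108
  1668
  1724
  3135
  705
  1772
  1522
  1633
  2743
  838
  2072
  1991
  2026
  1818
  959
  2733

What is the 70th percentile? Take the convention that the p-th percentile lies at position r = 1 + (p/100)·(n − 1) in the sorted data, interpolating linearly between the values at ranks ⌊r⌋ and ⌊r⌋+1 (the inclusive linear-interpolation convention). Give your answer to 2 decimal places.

Sorted: 705, 838, 959, 1108, 1522, 1633, 1668, 1724, 1772, 1818, 1991, 2026, 2072, 2733, 2743, 3135.
n = 16.
r = 1 + (70/100)·(16 − 1) = 1 + 10.5 = 11.5.
Rank 11 is 1991 and rank 12 is 2026.
Interpolate: 1991 + 0.5·(2026 − 1991) = 1991 + 0.5·35 = 2008.5.

2008.50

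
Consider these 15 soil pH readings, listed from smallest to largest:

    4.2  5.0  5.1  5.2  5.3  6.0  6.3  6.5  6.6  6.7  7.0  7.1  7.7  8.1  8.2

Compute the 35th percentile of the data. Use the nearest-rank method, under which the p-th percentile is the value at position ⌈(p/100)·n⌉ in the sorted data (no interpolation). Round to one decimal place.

n = 15.
Position = ⌈35/100 · 15⌉ = ⌈5.25⌉ = 6.
The value at rank 6 is 6.0.

6.0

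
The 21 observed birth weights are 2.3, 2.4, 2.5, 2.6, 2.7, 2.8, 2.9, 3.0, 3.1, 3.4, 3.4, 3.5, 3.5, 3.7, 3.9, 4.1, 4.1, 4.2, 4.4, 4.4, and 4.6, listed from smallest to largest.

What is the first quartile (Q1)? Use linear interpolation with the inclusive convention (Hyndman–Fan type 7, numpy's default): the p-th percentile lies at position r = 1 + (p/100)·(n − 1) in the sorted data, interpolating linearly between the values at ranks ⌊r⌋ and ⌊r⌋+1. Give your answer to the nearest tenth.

2.8

n = 21.
r = 1 + (25/100)·(21 − 1) = 1 + 5 = 6.
r is an integer, so P25 is the value at rank 6: 2.8.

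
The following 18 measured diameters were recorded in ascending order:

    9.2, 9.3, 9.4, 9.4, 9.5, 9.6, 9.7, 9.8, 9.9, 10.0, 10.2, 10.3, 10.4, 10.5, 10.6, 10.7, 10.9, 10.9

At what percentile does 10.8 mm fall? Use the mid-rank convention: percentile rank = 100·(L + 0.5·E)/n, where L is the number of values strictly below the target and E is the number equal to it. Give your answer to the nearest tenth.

88.9

Count below 10.8: L = 16; count equal: E = 0; n = 18.
Percentile rank = 100·(16 + 0.5·0)/18 = 100·16/18 = 88.89.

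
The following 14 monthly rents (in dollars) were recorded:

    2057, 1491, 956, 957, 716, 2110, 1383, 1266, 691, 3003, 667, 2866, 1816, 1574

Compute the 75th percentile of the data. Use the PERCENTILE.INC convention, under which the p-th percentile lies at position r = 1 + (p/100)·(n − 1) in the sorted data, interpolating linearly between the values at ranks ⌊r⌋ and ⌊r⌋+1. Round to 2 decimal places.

1996.75

Sorted: 667, 691, 716, 956, 957, 1266, 1383, 1491, 1574, 1816, 2057, 2110, 2866, 3003.
n = 14.
r = 1 + (75/100)·(14 − 1) = 1 + 9.75 = 10.75.
Rank 10 is 1816 and rank 11 is 2057.
Interpolate: 1816 + 0.75·(2057 − 1816) = 1816 + 0.75·241 = 1996.75.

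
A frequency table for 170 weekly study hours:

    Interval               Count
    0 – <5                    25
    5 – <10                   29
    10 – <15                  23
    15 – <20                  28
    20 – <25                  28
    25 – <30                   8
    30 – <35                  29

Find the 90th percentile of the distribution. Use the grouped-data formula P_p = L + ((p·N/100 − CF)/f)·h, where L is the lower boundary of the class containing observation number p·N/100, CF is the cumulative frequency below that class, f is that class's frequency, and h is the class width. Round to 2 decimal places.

N = 170; target position k = 90/100 · 170 = 153.
Cumulative frequencies: 25, 54, 77, 105, 133, 141, 170.
Observation 153 falls in the class 30 – <35.
L = 30, CF = 141, f = 29, h = 5.
P90 = 30 + ((153 − 141)/29)·5 = 30 + 2.06897 = 32.069.

32.07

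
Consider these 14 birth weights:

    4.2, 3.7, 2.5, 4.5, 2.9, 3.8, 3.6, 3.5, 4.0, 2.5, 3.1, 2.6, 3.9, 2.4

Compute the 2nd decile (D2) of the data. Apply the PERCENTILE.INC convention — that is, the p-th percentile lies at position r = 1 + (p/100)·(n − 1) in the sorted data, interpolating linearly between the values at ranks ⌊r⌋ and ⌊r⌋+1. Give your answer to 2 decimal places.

2.56

Sorted: 2.4, 2.5, 2.5, 2.6, 2.9, 3.1, 3.5, 3.6, 3.7, 3.8, 3.9, 4.0, 4.2, 4.5.
n = 14.
r = 1 + (20/100)·(14 − 1) = 1 + 2.6 = 3.6.
Rank 3 is 2.5 and rank 4 is 2.6.
Interpolate: 2.5 + 0.6·(2.6 − 2.5) = 2.5 + 0.6·0.1 = 2.56.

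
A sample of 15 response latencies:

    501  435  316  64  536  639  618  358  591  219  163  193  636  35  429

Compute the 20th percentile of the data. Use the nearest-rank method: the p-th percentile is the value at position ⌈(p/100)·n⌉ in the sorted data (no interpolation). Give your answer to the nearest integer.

Sorted: 35, 64, 163, 193, 219, 316, 358, 429, 435, 501, 536, 591, 618, 636, 639.
n = 15.
Position = ⌈20/100 · 15⌉ = ⌈3⌉ = 3.
The value at rank 3 is 163.

163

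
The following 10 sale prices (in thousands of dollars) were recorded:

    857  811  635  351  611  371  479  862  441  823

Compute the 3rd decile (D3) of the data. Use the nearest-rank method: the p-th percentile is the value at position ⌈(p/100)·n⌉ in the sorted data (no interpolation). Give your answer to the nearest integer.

441

Sorted: 351, 371, 441, 479, 611, 635, 811, 823, 857, 862.
n = 10.
Position = ⌈30/100 · 10⌉ = ⌈3⌉ = 3.
The value at rank 3 is 441.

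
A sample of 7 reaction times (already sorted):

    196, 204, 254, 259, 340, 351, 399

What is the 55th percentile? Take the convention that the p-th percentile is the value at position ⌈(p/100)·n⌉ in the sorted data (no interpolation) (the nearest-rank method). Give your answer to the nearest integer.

259

n = 7.
Position = ⌈55/100 · 7⌉ = ⌈3.85⌉ = 4.
The value at rank 4 is 259.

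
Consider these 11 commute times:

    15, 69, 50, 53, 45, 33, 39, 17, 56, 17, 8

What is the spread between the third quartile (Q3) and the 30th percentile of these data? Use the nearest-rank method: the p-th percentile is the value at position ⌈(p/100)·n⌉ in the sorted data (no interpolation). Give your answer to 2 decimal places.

36.00

Sorted: 8, 15, 17, 17, 33, 39, 45, 50, 53, 56, 69.
n = 11.
P30: rank ⌈30/100·11⌉ = 4 → 17.
P75: rank ⌈75/100·11⌉ = 9 → 53.
Difference: 53 − 17 = 36.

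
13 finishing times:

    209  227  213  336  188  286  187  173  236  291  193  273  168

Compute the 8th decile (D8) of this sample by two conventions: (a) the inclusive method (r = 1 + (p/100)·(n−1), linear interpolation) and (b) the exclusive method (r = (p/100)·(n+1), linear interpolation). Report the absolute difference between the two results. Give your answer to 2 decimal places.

Sorted: 168, 173, 187, 188, 193, 209, 213, 227, 236, 273, 286, 291, 336.
n = 13.
(a) r = 10.6; between ranks 10 (273) and 11 (286): 280.8.
(b) r = 11.2; between ranks 11 (286) and 12 (291): 287.
|280.8 − 287| = 6.2.

6.20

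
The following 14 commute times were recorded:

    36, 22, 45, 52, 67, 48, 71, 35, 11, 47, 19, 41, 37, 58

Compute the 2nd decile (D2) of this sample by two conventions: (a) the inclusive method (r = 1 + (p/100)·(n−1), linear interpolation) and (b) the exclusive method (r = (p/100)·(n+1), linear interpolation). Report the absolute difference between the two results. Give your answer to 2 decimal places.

Sorted: 11, 19, 22, 35, 36, 37, 41, 45, 47, 48, 52, 58, 67, 71.
n = 14.
(a) r = 3.6; between ranks 3 (22) and 4 (35): 29.8.
(b) r = 3 → value at rank 3 = 22.
|29.8 − 22| = 7.8.

7.80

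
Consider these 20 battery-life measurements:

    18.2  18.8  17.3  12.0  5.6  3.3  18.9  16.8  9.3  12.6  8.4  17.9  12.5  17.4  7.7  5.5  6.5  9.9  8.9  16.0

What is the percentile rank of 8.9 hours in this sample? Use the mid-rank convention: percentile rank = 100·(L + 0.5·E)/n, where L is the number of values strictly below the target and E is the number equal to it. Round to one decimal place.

Sorted: 3.3, 5.5, 5.6, 6.5, 7.7, 8.4, 8.9, 9.3, 9.9, 12.0, 12.5, 12.6, 16.0, 16.8, 17.3, 17.4, 17.9, 18.2, 18.8, 18.9.
Count below 8.9: L = 6; count equal: E = 1; n = 20.
Percentile rank = 100·(6 + 0.5·1)/20 = 100·6.5/20 = 32.5.

32.5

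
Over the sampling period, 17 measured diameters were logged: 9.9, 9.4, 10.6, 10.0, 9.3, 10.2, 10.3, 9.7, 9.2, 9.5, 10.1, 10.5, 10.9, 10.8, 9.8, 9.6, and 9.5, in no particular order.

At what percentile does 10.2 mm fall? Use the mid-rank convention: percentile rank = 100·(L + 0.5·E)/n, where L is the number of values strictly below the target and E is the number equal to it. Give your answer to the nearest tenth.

Sorted: 9.2, 9.3, 9.4, 9.5, 9.5, 9.6, 9.7, 9.8, 9.9, 10.0, 10.1, 10.2, 10.3, 10.5, 10.6, 10.8, 10.9.
Count below 10.2: L = 11; count equal: E = 1; n = 17.
Percentile rank = 100·(11 + 0.5·1)/17 = 100·11.5/17 = 67.65.

67.6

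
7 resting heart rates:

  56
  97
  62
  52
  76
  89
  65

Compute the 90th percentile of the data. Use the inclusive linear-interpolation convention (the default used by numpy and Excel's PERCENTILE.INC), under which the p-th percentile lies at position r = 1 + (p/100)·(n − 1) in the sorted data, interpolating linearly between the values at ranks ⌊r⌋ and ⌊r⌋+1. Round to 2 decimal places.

Sorted: 52, 56, 62, 65, 76, 89, 97.
n = 7.
r = 1 + (90/100)·(7 − 1) = 1 + 5.4 = 6.4.
Rank 6 is 89 and rank 7 is 97.
Interpolate: 89 + 0.4·(97 − 89) = 89 + 0.4·8 = 92.2.

92.20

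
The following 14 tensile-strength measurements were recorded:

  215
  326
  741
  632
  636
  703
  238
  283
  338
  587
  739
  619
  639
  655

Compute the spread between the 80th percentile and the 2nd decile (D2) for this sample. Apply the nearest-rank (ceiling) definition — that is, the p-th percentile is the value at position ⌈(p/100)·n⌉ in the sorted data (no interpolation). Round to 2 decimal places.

Sorted: 215, 238, 283, 326, 338, 587, 619, 632, 636, 639, 655, 703, 739, 741.
n = 14.
P20: rank ⌈20/100·14⌉ = 3 → 283.
P80: rank ⌈80/100·14⌉ = 12 → 703.
Difference: 703 − 283 = 420.

420.00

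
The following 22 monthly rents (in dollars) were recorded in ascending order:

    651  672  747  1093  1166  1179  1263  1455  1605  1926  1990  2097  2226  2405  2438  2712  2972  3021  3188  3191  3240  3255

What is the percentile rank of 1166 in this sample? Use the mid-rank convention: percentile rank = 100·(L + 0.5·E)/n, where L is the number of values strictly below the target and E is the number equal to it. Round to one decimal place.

20.5

Count below 1166: L = 4; count equal: E = 1; n = 22.
Percentile rank = 100·(4 + 0.5·1)/22 = 100·4.5/22 = 20.45.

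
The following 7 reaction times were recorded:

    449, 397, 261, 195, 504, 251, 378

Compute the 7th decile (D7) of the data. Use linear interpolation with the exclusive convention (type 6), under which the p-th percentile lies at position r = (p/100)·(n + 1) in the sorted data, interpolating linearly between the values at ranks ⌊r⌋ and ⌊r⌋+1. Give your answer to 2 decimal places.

Sorted: 195, 251, 261, 378, 397, 449, 504.
n = 7.
r = (70/100)·(7 + 1) = 5.6.
Rank 5 is 397 and rank 6 is 449.
Interpolate: 397 + 0.6·(449 − 397) = 397 + 0.6·52 = 428.2.

428.20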